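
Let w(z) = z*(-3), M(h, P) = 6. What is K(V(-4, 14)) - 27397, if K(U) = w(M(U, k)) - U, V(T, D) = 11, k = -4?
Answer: -27426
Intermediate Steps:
w(z) = -3*z
K(U) = -18 - U (K(U) = -3*6 - U = -18 - U)
K(V(-4, 14)) - 27397 = (-18 - 1*11) - 27397 = (-18 - 11) - 27397 = -29 - 27397 = -27426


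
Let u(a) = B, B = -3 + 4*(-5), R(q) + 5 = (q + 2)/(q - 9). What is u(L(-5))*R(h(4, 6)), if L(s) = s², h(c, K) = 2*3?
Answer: 529/3 ≈ 176.33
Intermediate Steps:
h(c, K) = 6
R(q) = -5 + (2 + q)/(-9 + q) (R(q) = -5 + (q + 2)/(q - 9) = -5 + (2 + q)/(-9 + q))
B = -23 (B = -3 - 20 = -23)
u(a) = -23
u(L(-5))*R(h(4, 6)) = -23*(47 - 4*6)/(-9 + 6) = -23*(47 - 24)/(-3) = -(-23)*23/3 = -23*(-23/3) = 529/3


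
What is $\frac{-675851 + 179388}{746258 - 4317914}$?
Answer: $\frac{45133}{324696} \approx 0.139$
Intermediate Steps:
$\frac{-675851 + 179388}{746258 - 4317914} = - \frac{496463}{-3571656} = \left(-496463\right) \left(- \frac{1}{3571656}\right) = \frac{45133}{324696}$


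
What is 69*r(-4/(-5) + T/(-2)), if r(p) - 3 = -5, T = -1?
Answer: -138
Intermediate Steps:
r(p) = -2 (r(p) = 3 - 5 = -2)
69*r(-4/(-5) + T/(-2)) = 69*(-2) = -138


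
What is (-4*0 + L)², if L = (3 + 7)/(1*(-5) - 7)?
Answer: 25/36 ≈ 0.69444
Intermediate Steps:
L = -⅚ (L = 10/(-5 - 7) = 10/(-12) = 10*(-1/12) = -⅚ ≈ -0.83333)
(-4*0 + L)² = (-4*0 - ⅚)² = (0 - ⅚)² = (-⅚)² = 25/36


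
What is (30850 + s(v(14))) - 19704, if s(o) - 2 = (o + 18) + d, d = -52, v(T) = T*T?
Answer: 11310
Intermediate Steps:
v(T) = T**2
s(o) = -32 + o (s(o) = 2 + ((o + 18) - 52) = 2 + ((18 + o) - 52) = 2 + (-34 + o) = -32 + o)
(30850 + s(v(14))) - 19704 = (30850 + (-32 + 14**2)) - 19704 = (30850 + (-32 + 196)) - 19704 = (30850 + 164) - 19704 = 31014 - 19704 = 11310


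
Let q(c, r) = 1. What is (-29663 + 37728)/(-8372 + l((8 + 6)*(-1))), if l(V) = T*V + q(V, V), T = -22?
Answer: -8065/8063 ≈ -1.0002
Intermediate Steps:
l(V) = 1 - 22*V (l(V) = -22*V + 1 = 1 - 22*V)
(-29663 + 37728)/(-8372 + l((8 + 6)*(-1))) = (-29663 + 37728)/(-8372 + (1 - 22*(8 + 6)*(-1))) = 8065/(-8372 + (1 - 308*(-1))) = 8065/(-8372 + (1 - 22*(-14))) = 8065/(-8372 + (1 + 308)) = 8065/(-8372 + 309) = 8065/(-8063) = 8065*(-1/8063) = -8065/8063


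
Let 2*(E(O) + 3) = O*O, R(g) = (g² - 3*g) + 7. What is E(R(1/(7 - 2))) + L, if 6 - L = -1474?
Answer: 1872171/1250 ≈ 1497.7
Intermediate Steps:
L = 1480 (L = 6 - 1*(-1474) = 6 + 1474 = 1480)
R(g) = 7 + g² - 3*g
E(O) = -3 + O²/2 (E(O) = -3 + (O*O)/2 = -3 + O²/2)
E(R(1/(7 - 2))) + L = (-3 + (7 + (1/(7 - 2))² - 3/(7 - 2))²/2) + 1480 = (-3 + (7 + (1/5)² - 3/5)²/2) + 1480 = (-3 + (7 + (⅕)² - 3*⅕)²/2) + 1480 = (-3 + (7 + 1/25 - ⅗)²/2) + 1480 = (-3 + (161/25)²/2) + 1480 = (-3 + (½)*(25921/625)) + 1480 = (-3 + 25921/1250) + 1480 = 22171/1250 + 1480 = 1872171/1250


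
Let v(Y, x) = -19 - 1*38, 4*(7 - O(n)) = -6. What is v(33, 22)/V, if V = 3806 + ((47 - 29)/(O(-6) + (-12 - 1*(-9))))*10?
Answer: -627/42226 ≈ -0.014849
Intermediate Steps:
O(n) = 17/2 (O(n) = 7 - 1/4*(-6) = 7 + 3/2 = 17/2)
v(Y, x) = -57 (v(Y, x) = -19 - 38 = -57)
V = 42226/11 (V = 3806 + ((47 - 29)/(17/2 + (-12 - 1*(-9))))*10 = 3806 + (18/(17/2 + (-12 + 9)))*10 = 3806 + (18/(17/2 - 3))*10 = 3806 + (18/(11/2))*10 = 3806 + (18*(2/11))*10 = 3806 + (36/11)*10 = 3806 + 360/11 = 42226/11 ≈ 3838.7)
v(33, 22)/V = -57/42226/11 = -57*11/42226 = -627/42226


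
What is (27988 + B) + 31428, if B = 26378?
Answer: 85794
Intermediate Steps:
(27988 + B) + 31428 = (27988 + 26378) + 31428 = 54366 + 31428 = 85794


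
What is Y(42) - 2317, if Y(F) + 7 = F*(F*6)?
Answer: 8260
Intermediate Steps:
Y(F) = -7 + 6*F**2 (Y(F) = -7 + F*(F*6) = -7 + F*(6*F) = -7 + 6*F**2)
Y(42) - 2317 = (-7 + 6*42**2) - 2317 = (-7 + 6*1764) - 2317 = (-7 + 10584) - 2317 = 10577 - 2317 = 8260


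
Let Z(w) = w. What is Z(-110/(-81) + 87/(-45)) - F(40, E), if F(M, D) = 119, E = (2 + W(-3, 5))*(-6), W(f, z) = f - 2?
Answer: -48428/405 ≈ -119.58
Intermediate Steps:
W(f, z) = -2 + f
E = 18 (E = (2 + (-2 - 3))*(-6) = (2 - 5)*(-6) = -3*(-6) = 18)
Z(-110/(-81) + 87/(-45)) - F(40, E) = (-110/(-81) + 87/(-45)) - 1*119 = (-110*(-1/81) + 87*(-1/45)) - 119 = (110/81 - 29/15) - 119 = -233/405 - 119 = -48428/405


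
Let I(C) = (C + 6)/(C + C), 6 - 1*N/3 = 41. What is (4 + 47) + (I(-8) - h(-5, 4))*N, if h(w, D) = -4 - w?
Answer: 1143/8 ≈ 142.88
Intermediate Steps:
N = -105 (N = 18 - 3*41 = 18 - 123 = -105)
I(C) = (6 + C)/(2*C) (I(C) = (6 + C)/((2*C)) = (6 + C)*(1/(2*C)) = (6 + C)/(2*C))
(4 + 47) + (I(-8) - h(-5, 4))*N = (4 + 47) + ((1/2)*(6 - 8)/(-8) - (-4 - 1*(-5)))*(-105) = 51 + ((1/2)*(-1/8)*(-2) - (-4 + 5))*(-105) = 51 + (1/8 - 1*1)*(-105) = 51 + (1/8 - 1)*(-105) = 51 - 7/8*(-105) = 51 + 735/8 = 1143/8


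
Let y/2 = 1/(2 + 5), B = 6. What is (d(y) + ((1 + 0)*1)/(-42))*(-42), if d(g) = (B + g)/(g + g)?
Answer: -461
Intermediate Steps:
y = 2/7 (y = 2/(2 + 5) = 2/7 ≈ 0.28571)
d(g) = (6 + g)/(2*g) (d(g) = (6 + g)/(g + g) = (6 + g)/((2*g)) = (6 + g)*(1/(2*g)) = (6 + g)/(2*g))
(d(y) + ((1 + 0)*1)/(-42))*(-42) = ((6 + 2/7)/(2*(2/7)) + ((1 + 0)*1)/(-42))*(-42) = ((½)*(7/2)*(44/7) + (1*1)*(-1/42))*(-42) = (11 + 1*(-1/42))*(-42) = (11 - 1/42)*(-42) = (461/42)*(-42) = -461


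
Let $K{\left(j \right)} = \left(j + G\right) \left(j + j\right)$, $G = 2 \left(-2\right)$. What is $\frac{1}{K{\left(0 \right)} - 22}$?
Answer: $- \frac{1}{22} \approx -0.045455$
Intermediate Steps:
$G = -4$
$K{\left(j \right)} = 2 j \left(-4 + j\right)$ ($K{\left(j \right)} = \left(j - 4\right) \left(j + j\right) = \left(-4 + j\right) 2 j = 2 j \left(-4 + j\right)$)
$\frac{1}{K{\left(0 \right)} - 22} = \frac{1}{2 \cdot 0 \left(-4 + 0\right) - 22} = \frac{1}{2 \cdot 0 \left(-4\right) - 22} = \frac{1}{0 - 22} = \frac{1}{-22} = - \frac{1}{22}$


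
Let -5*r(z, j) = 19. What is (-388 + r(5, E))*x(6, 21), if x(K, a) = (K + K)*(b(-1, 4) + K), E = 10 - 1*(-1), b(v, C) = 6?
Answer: -282096/5 ≈ -56419.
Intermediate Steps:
E = 11 (E = 10 + 1 = 11)
r(z, j) = -19/5 (r(z, j) = -⅕*19 = -19/5)
x(K, a) = 2*K*(6 + K) (x(K, a) = (K + K)*(6 + K) = (2*K)*(6 + K) = 2*K*(6 + K))
(-388 + r(5, E))*x(6, 21) = (-388 - 19/5)*(2*6*(6 + 6)) = -3918*6*12/5 = -1959/5*144 = -282096/5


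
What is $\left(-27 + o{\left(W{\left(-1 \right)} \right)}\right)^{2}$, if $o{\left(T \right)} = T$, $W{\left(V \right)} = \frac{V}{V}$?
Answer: $676$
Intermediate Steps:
$W{\left(V \right)} = 1$
$\left(-27 + o{\left(W{\left(-1 \right)} \right)}\right)^{2} = \left(-27 + 1\right)^{2} = \left(-26\right)^{2} = 676$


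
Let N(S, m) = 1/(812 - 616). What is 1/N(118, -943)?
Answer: 196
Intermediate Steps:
N(S, m) = 1/196
1/N(118, -943) = 1/(1/196) = 196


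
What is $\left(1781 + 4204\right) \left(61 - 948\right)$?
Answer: $-5308695$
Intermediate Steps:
$\left(1781 + 4204\right) \left(61 - 948\right) = 5985 \left(-887\right) = -5308695$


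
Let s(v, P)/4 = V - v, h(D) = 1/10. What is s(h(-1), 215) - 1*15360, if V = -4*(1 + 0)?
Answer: -76882/5 ≈ -15376.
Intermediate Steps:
h(D) = ⅒
V = -4 (V = -4*1 = -4)
s(v, P) = -16 - 4*v (s(v, P) = 4*(-4 - v) = -16 - 4*v)
s(h(-1), 215) - 1*15360 = (-16 - 4*⅒) - 1*15360 = (-16 - ⅖) - 15360 = -82/5 - 15360 = -76882/5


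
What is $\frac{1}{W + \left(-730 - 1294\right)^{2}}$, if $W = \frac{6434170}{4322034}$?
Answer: $\frac{2161017}{8852773594877} \approx 2.4411 \cdot 10^{-7}$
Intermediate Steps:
$W = \frac{3217085}{2161017}$ ($W = 6434170 \cdot \frac{1}{4322034} = \frac{3217085}{2161017} \approx 1.4887$)
$\frac{1}{W + \left(-730 - 1294\right)^{2}} = \frac{1}{\frac{3217085}{2161017} + \left(-730 - 1294\right)^{2}} = \frac{1}{\frac{3217085}{2161017} + \left(-2024\right)^{2}} = \frac{1}{\frac{3217085}{2161017} + 4096576} = \frac{1}{\frac{8852773594877}{2161017}} = \frac{2161017}{8852773594877}$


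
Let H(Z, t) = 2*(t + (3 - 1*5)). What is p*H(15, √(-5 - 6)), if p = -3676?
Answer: 14704 - 7352*I*√11 ≈ 14704.0 - 24384.0*I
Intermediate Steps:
H(Z, t) = -4 + 2*t (H(Z, t) = 2*(t + (3 - 5)) = 2*(t - 2) = 2*(-2 + t) = -4 + 2*t)
p*H(15, √(-5 - 6)) = -3676*(-4 + 2*√(-5 - 6)) = -3676*(-4 + 2*√(-11)) = -3676*(-4 + 2*(I*√11)) = -3676*(-4 + 2*I*√11) = 14704 - 7352*I*√11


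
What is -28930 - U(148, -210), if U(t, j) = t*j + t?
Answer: 2002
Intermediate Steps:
U(t, j) = t + j*t (U(t, j) = j*t + t = t + j*t)
-28930 - U(148, -210) = -28930 - 148*(1 - 210) = -28930 - 148*(-209) = -28930 - 1*(-30932) = -28930 + 30932 = 2002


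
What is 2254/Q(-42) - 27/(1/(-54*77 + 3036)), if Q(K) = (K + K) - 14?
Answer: 30271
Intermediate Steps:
Q(K) = -14 + 2*K (Q(K) = 2*K - 14 = -14 + 2*K)
2254/Q(-42) - 27/(1/(-54*77 + 3036)) = 2254/(-14 + 2*(-42)) - 27/(1/(-54*77 + 3036)) = 2254/(-14 - 84) - 27/(1/(-4158 + 3036)) = 2254/(-98) - 27/(1/(-1122)) = 2254*(-1/98) - 27/(-1/1122) = -23 - 27*(-1122) = -23 + 30294 = 30271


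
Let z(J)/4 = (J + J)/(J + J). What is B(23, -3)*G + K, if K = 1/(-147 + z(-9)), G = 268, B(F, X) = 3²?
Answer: 344915/143 ≈ 2412.0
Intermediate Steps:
B(F, X) = 9
z(J) = 4 (z(J) = 4*((J + J)/(J + J)) = 4*((2*J)/((2*J))) = 4*((2*J)*(1/(2*J))) = 4*1 = 4)
K = -1/143 (K = 1/(-147 + 4) = 1/(-143) = -1/143 ≈ -0.0069930)
B(23, -3)*G + K = 9*268 - 1/143 = 2412 - 1/143 = 344915/143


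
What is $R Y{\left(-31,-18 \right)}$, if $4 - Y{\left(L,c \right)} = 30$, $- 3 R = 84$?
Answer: $728$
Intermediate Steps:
$R = -28$ ($R = \left(- \frac{1}{3}\right) 84 = -28$)
$Y{\left(L,c \right)} = -26$ ($Y{\left(L,c \right)} = 4 - 30 = -26$)
$R Y{\left(-31,-18 \right)} = \left(-28\right) \left(-26\right) = 728$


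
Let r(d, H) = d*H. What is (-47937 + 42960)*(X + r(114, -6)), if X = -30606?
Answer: 155730330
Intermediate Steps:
r(d, H) = H*d
(-47937 + 42960)*(X + r(114, -6)) = (-47937 + 42960)*(-30606 - 6*114) = -4977*(-30606 - 684) = -4977*(-31290) = 155730330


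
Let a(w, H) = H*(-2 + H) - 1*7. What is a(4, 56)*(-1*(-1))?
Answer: 3017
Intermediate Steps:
a(w, H) = -7 + H*(-2 + H) (a(w, H) = H*(-2 + H) - 7 = -7 + H*(-2 + H))
a(4, 56)*(-1*(-1)) = (-7 + 56² - 2*56)*(-1*(-1)) = (-7 + 3136 - 112)*1 = 3017*1 = 3017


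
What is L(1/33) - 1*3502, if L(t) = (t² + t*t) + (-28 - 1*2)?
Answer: -3846346/1089 ≈ -3532.0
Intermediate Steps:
L(t) = -30 + 2*t² (L(t) = (t² + t²) + (-28 - 2) = 2*t² - 30 = -30 + 2*t²)
L(1/33) - 1*3502 = (-30 + 2*(1/33)²) - 1*3502 = (-30 + 2*(1/33)²) - 3502 = (-30 + 2*(1/1089)) - 3502 = (-30 + 2/1089) - 3502 = -32668/1089 - 3502 = -3846346/1089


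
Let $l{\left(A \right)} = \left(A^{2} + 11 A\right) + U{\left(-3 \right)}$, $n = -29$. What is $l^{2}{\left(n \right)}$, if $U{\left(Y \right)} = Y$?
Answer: $269361$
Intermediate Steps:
$l{\left(A \right)} = -3 + A^{2} + 11 A$ ($l{\left(A \right)} = \left(A^{2} + 11 A\right) - 3 = -3 + A^{2} + 11 A$)
$l^{2}{\left(n \right)} = \left(-3 + \left(-29\right)^{2} + 11 \left(-29\right)\right)^{2} = \left(-3 + 841 - 319\right)^{2} = 519^{2} = 269361$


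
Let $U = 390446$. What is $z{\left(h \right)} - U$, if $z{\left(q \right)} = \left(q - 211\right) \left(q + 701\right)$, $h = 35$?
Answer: $-519982$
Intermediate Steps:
$z{\left(q \right)} = \left(-211 + q\right) \left(701 + q\right)$
$z{\left(h \right)} - U = \left(-147911 + 35^{2} + 490 \cdot 35\right) - 390446 = \left(-147911 + 1225 + 17150\right) - 390446 = -129536 - 390446 = -519982$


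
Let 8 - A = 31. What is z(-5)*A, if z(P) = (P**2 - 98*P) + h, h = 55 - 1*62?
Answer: -11684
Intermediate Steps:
A = -23 (A = 8 - 1*31 = 8 - 31 = -23)
h = -7 (h = 55 - 62 = -7)
z(P) = -7 + P**2 - 98*P (z(P) = (P**2 - 98*P) - 7 = -7 + P**2 - 98*P)
z(-5)*A = (-7 + (-5)**2 - 98*(-5))*(-23) = (-7 + 25 + 490)*(-23) = 508*(-23) = -11684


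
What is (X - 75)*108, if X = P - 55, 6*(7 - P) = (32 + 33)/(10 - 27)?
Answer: -224658/17 ≈ -13215.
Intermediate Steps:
P = 779/102 (P = 7 - (32 + 33)/(6*(10 - 27)) = 7 - 65/(6*(-17)) = 7 - 65*(-1)/(6*17) = 7 - ⅙*(-65/17) = 7 + 65/102 = 779/102 ≈ 7.6373)
X = -4831/102 (X = 779/102 - 55 = -4831/102 ≈ -47.363)
(X - 75)*108 = (-4831/102 - 75)*108 = -12481/102*108 = -224658/17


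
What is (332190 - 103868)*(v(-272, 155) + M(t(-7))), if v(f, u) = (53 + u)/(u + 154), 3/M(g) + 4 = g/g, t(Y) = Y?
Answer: -23060522/309 ≈ -74630.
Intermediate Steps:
M(g) = -1 (M(g) = 3/(-4 + g/g) = 3/(-4 + 1) = 3/(-3) = 3*(-⅓) = -1)
v(f, u) = (53 + u)/(154 + u)
(332190 - 103868)*(v(-272, 155) + M(t(-7))) = (332190 - 103868)*((53 + 155)/(154 + 155) - 1) = 228322*(208/309 - 1) = 228322*(-101/309) = -23060522/309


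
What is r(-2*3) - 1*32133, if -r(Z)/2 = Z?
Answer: -32121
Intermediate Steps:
r(Z) = -2*Z
r(-2*3) - 1*32133 = -(-4)*3 - 1*32133 = -2*(-6) - 32133 = 12 - 32133 = -32121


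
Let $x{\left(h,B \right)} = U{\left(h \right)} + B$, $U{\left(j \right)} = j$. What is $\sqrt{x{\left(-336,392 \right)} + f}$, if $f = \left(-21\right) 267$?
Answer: $i \sqrt{5551} \approx 74.505 i$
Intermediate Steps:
$x{\left(h,B \right)} = B + h$ ($x{\left(h,B \right)} = h + B = B + h$)
$f = -5607$
$\sqrt{x{\left(-336,392 \right)} + f} = \sqrt{\left(392 - 336\right) - 5607} = \sqrt{56 - 5607} = \sqrt{-5551} = i \sqrt{5551}$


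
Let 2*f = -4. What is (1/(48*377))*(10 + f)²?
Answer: 4/1131 ≈ 0.0035367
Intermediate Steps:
f = -2 (f = (½)*(-4) = -2)
(1/(48*377))*(10 + f)² = (1/(48*377))*(10 - 2)² = ((1/48)*(1/377))*8² = (1/18096)*64 = 4/1131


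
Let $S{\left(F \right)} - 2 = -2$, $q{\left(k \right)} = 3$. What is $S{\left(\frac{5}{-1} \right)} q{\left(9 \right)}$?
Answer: $0$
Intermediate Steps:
$S{\left(F \right)} = 0$ ($S{\left(F \right)} = 2 - 2 = 0$)
$S{\left(\frac{5}{-1} \right)} q{\left(9 \right)} = 0 \cdot 3 = 0$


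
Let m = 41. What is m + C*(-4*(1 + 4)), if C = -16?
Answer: 361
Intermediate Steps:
m + C*(-4*(1 + 4)) = 41 - (-64)*(1 + 4) = 41 - (-64)*5 = 41 - 16*(-20) = 41 + 320 = 361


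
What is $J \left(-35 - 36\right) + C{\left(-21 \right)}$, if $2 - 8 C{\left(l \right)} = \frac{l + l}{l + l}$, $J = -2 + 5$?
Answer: $- \frac{1703}{8} \approx -212.88$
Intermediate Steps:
$J = 3$
$C{\left(l \right)} = \frac{1}{8}$ ($C{\left(l \right)} = \frac{1}{4} - \frac{\left(l + l\right) \frac{1}{l + l}}{8} = \frac{1}{4} - \frac{2 l \frac{1}{2 l}}{8} = \frac{1}{4} - \frac{1}{8} = \frac{1}{8}$)
$J \left(-35 - 36\right) + C{\left(-21 \right)} = 3 \left(-35 - 36\right) + \frac{1}{8} = 3 \left(-71\right) + \frac{1}{8} = -213 + \frac{1}{8} = - \frac{1703}{8}$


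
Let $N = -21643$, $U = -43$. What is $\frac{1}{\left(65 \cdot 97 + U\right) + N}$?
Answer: $- \frac{1}{15381} \approx -6.5015 \cdot 10^{-5}$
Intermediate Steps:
$\frac{1}{\left(65 \cdot 97 + U\right) + N} = \frac{1}{\left(65 \cdot 97 - 43\right) - 21643} = \frac{1}{\left(6305 - 43\right) - 21643} = \frac{1}{6262 - 21643} = \frac{1}{-15381} = - \frac{1}{15381}$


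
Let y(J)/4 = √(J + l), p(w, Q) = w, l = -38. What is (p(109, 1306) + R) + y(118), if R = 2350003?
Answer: 2350112 + 16*√5 ≈ 2.3501e+6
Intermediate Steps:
y(J) = 4*√(-38 + J) (y(J) = 4*√(J - 38) = 4*√(-38 + J))
(p(109, 1306) + R) + y(118) = (109 + 2350003) + 4*√(-38 + 118) = 2350112 + 4*√80 = 2350112 + 4*(4*√5) = 2350112 + 16*√5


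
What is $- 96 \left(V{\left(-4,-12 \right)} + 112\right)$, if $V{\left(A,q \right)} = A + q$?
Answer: $-9216$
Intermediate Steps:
$- 96 \left(V{\left(-4,-12 \right)} + 112\right) = - 96 \left(\left(-4 - 12\right) + 112\right) = - 96 \left(-16 + 112\right) = \left(-96\right) 96 = -9216$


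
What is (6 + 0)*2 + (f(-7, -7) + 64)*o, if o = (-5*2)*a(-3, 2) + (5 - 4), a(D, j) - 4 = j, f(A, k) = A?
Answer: -3351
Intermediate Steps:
a(D, j) = 4 + j
o = -59 (o = (-5*2)*(4 + 2) + (5 - 4) = -10*6 + 1 = -60 + 1 = -59)
(6 + 0)*2 + (f(-7, -7) + 64)*o = (6 + 0)*2 + (-7 + 64)*(-59) = 6*2 + 57*(-59) = 12 - 3363 = -3351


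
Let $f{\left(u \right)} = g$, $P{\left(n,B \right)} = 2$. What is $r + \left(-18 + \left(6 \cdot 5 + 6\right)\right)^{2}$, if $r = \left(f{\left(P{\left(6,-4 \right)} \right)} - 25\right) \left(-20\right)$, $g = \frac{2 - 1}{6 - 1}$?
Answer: $820$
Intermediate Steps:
$g = \frac{1}{5}$ ($g = 1 \cdot \frac{1}{5} = \frac{1}{5} \approx 0.2$)
$f{\left(u \right)} = \frac{1}{5}$
$r = 496$ ($r = \left(\frac{1}{5} - 25\right) \left(-20\right) = \left(- \frac{124}{5}\right) \left(-20\right) = 496$)
$r + \left(-18 + \left(6 \cdot 5 + 6\right)\right)^{2} = 496 + \left(-18 + \left(6 \cdot 5 + 6\right)\right)^{2} = 496 + \left(-18 + \left(30 + 6\right)\right)^{2} = 496 + \left(-18 + 36\right)^{2} = 496 + 18^{2} = 496 + 324 = 820$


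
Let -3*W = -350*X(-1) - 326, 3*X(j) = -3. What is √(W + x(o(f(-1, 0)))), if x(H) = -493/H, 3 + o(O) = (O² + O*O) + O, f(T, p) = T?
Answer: 3*√106/2 ≈ 15.443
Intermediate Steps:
X(j) = -1 (X(j) = (⅓)*(-3) = -1)
o(O) = -3 + O + 2*O² (o(O) = -3 + ((O² + O*O) + O) = -3 + ((O² + O²) + O) = -3 + (2*O² + O) = -3 + (O + 2*O²) = -3 + O + 2*O²)
W = -8 (W = -(-350*(-1) - 326)/3 = -(350 - 326)/3 = -⅓*24 = -8)
√(W + x(o(f(-1, 0)))) = √(-8 - 493/(-3 - 1 + 2*(-1)²)) = √(-8 - 493/(-3 - 1 + 2*1)) = √(-8 - 493/(-3 - 1 + 2)) = √(-8 - 493/(-2)) = √(-8 - 493*(-½)) = √(-8 + 493/2) = √(477/2) = 3*√106/2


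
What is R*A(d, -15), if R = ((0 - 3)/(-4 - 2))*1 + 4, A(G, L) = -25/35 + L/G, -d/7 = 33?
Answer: -225/77 ≈ -2.9221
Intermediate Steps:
d = -231 (d = -7*33 = -231)
A(G, L) = -5/7 + L/G (A(G, L) = -25*1/35 + L/G = -5/7 + L/G)
R = 9/2 (R = -3/(-6)*1 + 4 = -3*(-⅙)*1 + 4 = (½)*1 + 4 = ½ + 4 = 9/2 ≈ 4.5000)
R*A(d, -15) = 9*(-5/7 - 15/(-231))/2 = 9*(-5/7 - 15*(-1/231))/2 = 9*(-5/7 + 5/77)/2 = (9/2)*(-50/77) = -225/77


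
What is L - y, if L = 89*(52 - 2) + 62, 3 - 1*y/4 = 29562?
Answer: 122748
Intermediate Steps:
y = -118236 (y = 12 - 4*29562 = 12 - 118248 = -118236)
L = 4512 (L = 89*50 + 62 = 4450 + 62 = 4512)
L - y = 4512 - 1*(-118236) = 4512 + 118236 = 122748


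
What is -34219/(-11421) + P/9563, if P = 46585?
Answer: 859283582/109219023 ≈ 7.8675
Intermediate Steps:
-34219/(-11421) + P/9563 = -34219/(-11421) + 46585/9563 = -34219*(-1/11421) + 46585*(1/9563) = 34219/11421 + 46585/9563 = 859283582/109219023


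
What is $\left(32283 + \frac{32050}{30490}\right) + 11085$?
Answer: $\frac{132232237}{3049} \approx 43369.0$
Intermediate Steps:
$\left(32283 + \frac{32050}{30490}\right) + 11085 = \left(32283 + 32050 \cdot \frac{1}{30490}\right) + 11085 = \left(32283 + \frac{3205}{3049}\right) + 11085 = \frac{98434072}{3049} + 11085 = \frac{132232237}{3049}$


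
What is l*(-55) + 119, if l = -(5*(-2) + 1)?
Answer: -376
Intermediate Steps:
l = 9 (l = -(-10 + 1) = -1*(-9) = 9)
l*(-55) + 119 = 9*(-55) + 119 = -495 + 119 = -376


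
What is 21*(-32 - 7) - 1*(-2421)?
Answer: 1602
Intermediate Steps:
21*(-32 - 7) - 1*(-2421) = 21*(-39) + 2421 = -819 + 2421 = 1602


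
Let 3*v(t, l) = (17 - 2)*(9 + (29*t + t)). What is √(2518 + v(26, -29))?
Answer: √6463 ≈ 80.393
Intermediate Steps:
v(t, l) = 45 + 150*t (v(t, l) = ((17 - 2)*(9 + (29*t + t)))/3 = (15*(9 + 30*t))/3 = (135 + 450*t)/3 = 45 + 150*t)
√(2518 + v(26, -29)) = √(2518 + (45 + 150*26)) = √(2518 + (45 + 3900)) = √(2518 + 3945) = √6463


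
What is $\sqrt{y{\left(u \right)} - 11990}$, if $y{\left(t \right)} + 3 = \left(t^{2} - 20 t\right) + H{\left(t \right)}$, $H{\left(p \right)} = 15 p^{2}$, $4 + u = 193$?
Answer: $\sqrt{555763} \approx 745.5$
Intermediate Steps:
$u = 189$ ($u = -4 + 193 = 189$)
$y{\left(t \right)} = -3 - 20 t + 16 t^{2}$ ($y{\left(t \right)} = -3 + \left(\left(t^{2} - 20 t\right) + 15 t^{2}\right) = -3 + \left(- 20 t + 16 t^{2}\right) = -3 - 20 t + 16 t^{2}$)
$\sqrt{y{\left(u \right)} - 11990} = \sqrt{\left(-3 - 3780 + 16 \cdot 189^{2}\right) - 11990} = \sqrt{\left(-3 - 3780 + 16 \cdot 35721\right) - 11990} = \sqrt{\left(-3 - 3780 + 571536\right) - 11990} = \sqrt{567753 - 11990} = \sqrt{555763}$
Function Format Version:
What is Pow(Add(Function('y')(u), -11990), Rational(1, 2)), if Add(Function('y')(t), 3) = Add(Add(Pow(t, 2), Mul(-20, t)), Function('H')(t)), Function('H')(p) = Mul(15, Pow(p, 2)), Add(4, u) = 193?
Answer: Pow(555763, Rational(1, 2)) ≈ 745.50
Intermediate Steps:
u = 189 (u = Add(-4, 193) = 189)
Function('y')(t) = Add(-3, Mul(-20, t), Mul(16, Pow(t, 2))) (Function('y')(t) = Add(-3, Add(Add(Pow(t, 2), Mul(-20, t)), Mul(15, Pow(t, 2)))) = Add(-3, Add(Mul(-20, t), Mul(16, Pow(t, 2)))) = Add(-3, Mul(-20, t), Mul(16, Pow(t, 2))))
Pow(Add(Function('y')(u), -11990), Rational(1, 2)) = Pow(Add(Add(-3, Mul(-20, 189), Mul(16, Pow(189, 2))), -11990), Rational(1, 2)) = Pow(Add(Add(-3, -3780, Mul(16, 35721)), -11990), Rational(1, 2)) = Pow(Add(Add(-3, -3780, 571536), -11990), Rational(1, 2)) = Pow(Add(567753, -11990), Rational(1, 2)) = Pow(555763, Rational(1, 2))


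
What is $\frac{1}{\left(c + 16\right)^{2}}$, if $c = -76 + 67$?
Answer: $\frac{1}{49} \approx 0.020408$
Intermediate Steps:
$c = -9$
$\frac{1}{\left(c + 16\right)^{2}} = \frac{1}{\left(-9 + 16\right)^{2}} = \frac{1}{7^{2}} = \frac{1}{49}$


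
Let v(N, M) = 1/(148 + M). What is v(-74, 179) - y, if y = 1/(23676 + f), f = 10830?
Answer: 11393/3761154 ≈ 0.0030291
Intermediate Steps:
y = 1/34506 (y = 1/(23676 + 10830) = 1/34506 ≈ 2.8980e-5)
v(-74, 179) - y = 1/(148 + 179) - 1*1/34506 = 1/327 - 1/34506 = 11393/3761154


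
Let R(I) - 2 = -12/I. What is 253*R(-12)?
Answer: 759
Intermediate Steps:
R(I) = 2 - 12/I
253*R(-12) = 253*(2 - 12/(-12)) = 253*(2 - 12*(-1/12)) = 253*(2 + 1) = 253*3 = 759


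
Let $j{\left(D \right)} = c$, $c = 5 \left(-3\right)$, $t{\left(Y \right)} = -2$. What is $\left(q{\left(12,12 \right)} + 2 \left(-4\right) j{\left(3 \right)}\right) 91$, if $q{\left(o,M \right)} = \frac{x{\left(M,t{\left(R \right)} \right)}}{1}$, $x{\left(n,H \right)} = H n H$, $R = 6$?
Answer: $15288$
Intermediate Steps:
$x{\left(n,H \right)} = n H^{2}$
$c = -15$
$j{\left(D \right)} = -15$
$q{\left(o,M \right)} = 4 M$ ($q{\left(o,M \right)} = \frac{M \left(-2\right)^{2}}{1} = M 4 \cdot 1 = 4 M 1 = 4 M$)
$\left(q{\left(12,12 \right)} + 2 \left(-4\right) j{\left(3 \right)}\right) 91 = \left(4 \cdot 12 + 2 \left(-4\right) \left(-15\right)\right) 91 = \left(48 - -120\right) 91 = \left(48 + 120\right) 91 = 168 \cdot 91 = 15288$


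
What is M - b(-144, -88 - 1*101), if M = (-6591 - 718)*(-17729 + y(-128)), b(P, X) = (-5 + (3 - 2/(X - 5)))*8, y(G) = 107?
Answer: 12493523750/97 ≈ 1.2880e+8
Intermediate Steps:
b(P, X) = -16 - 16/(-5 + X) (b(P, X) = (-5 + (3 - 2/(-5 + X)))*8 = (-2 - 2/(-5 + X))*8 = -16 - 16/(-5 + X))
M = 128799198 (M = (-6591 - 718)*(-17729 + 107) = -7309*(-17622) = 128799198)
M - b(-144, -88 - 1*101) = 128799198 - 16*(4 - (-88 - 1*101))/(-5 + (-88 - 1*101)) = 128799198 - 16*(4 - (-88 - 101))/(-5 + (-88 - 101)) = 128799198 - 16*(4 - 1*(-189))/(-5 - 189) = 128799198 - 16*(4 + 189)/(-194) = 128799198 - 16*(-1)*193/194 = 128799198 - 1*(-1544/97) = 128799198 + 1544/97 = 12493523750/97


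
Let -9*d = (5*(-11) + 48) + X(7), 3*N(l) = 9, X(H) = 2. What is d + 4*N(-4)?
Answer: 113/9 ≈ 12.556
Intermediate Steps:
N(l) = 3 (N(l) = (⅓)*9 = 3)
d = 5/9 (d = -((5*(-11) + 48) + 2)/9 = -((-55 + 48) + 2)/9 = -(-7 + 2)/9 = -⅑*(-5) = 5/9 ≈ 0.55556)
d + 4*N(-4) = 5/9 + 4*3 = 5/9 + 12 = 113/9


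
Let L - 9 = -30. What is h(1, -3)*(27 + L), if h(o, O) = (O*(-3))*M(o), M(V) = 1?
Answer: 54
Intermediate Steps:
L = -21 (L = 9 - 30 = -21)
h(o, O) = -3*O (h(o, O) = (O*(-3))*1 = -3*O*1 = -3*O)
h(1, -3)*(27 + L) = (-3*(-3))*(27 - 21) = 9*6 = 54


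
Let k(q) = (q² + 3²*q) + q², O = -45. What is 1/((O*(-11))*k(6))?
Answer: 1/62370 ≈ 1.6033e-5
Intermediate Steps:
k(q) = 2*q² + 9*q (k(q) = (q² + 9*q) + q² = 2*q² + 9*q)
1/((O*(-11))*k(6)) = 1/((-45*(-11))*(6*(9 + 2*6))) = 1/(495*(6*(9 + 12))) = 1/(495*(6*21)) = 1/(495*126) = 1/62370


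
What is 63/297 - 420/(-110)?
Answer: 133/33 ≈ 4.0303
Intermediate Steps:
63/297 - 420/(-110) = 63*(1/297) - 420*(-1/110) = 7/33 + 42/11 = 133/33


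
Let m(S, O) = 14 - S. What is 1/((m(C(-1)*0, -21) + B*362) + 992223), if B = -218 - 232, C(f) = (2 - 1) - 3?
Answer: 1/829337 ≈ 1.2058e-6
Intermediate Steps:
C(f) = -2 (C(f) = 1 - 3 = -2)
B = -450
1/((m(C(-1)*0, -21) + B*362) + 992223) = 1/(((14 - (-2)*0) - 450*362) + 992223) = 1/(((14 - 1*0) - 162900) + 992223) = 1/(((14 + 0) - 162900) + 992223) = 1/((14 - 162900) + 992223) = 1/(-162886 + 992223) = 1/829337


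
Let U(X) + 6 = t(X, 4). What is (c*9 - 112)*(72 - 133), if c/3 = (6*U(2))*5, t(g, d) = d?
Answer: 105652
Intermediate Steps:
U(X) = -2 (U(X) = -6 + 4 = -2)
c = -180 (c = 3*((6*(-2))*5) = 3*(-12*5) = 3*(-60) = -180)
(c*9 - 112)*(72 - 133) = (-180*9 - 112)*(72 - 133) = (-1620 - 112)*(-61) = -1732*(-61) = 105652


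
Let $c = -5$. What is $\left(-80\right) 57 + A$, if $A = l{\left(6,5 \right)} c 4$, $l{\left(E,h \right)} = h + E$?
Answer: $-4780$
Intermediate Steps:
$l{\left(E,h \right)} = E + h$
$A = -220$ ($A = \left(6 + 5\right) \left(-5\right) 4 = 11 \left(-5\right) 4 = \left(-55\right) 4 = -220$)
$\left(-80\right) 57 + A = \left(-80\right) 57 - 220 = -4560 - 220 = -4780$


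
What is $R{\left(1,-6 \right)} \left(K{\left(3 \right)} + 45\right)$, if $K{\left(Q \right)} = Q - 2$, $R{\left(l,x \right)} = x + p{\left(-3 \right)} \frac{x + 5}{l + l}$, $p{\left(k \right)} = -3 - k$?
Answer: $-276$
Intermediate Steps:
$R{\left(l,x \right)} = x$ ($R{\left(l,x \right)} = x + \left(-3 - -3\right) \frac{x + 5}{l + l} = x + \left(-3 + 3\right) \frac{5 + x}{2 l} = x + 0 \left(5 + x\right) \frac{1}{2 l} = x + 0 \frac{5 + x}{2 l} = x + 0 = x$)
$K{\left(Q \right)} = -2 + Q$ ($K{\left(Q \right)} = Q - 2 = -2 + Q$)
$R{\left(1,-6 \right)} \left(K{\left(3 \right)} + 45\right) = - 6 \left(\left(-2 + 3\right) + 45\right) = - 6 \left(1 + 45\right) = \left(-6\right) 46 = -276$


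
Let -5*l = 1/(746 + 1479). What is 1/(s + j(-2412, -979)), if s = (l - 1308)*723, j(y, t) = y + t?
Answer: -11125/10558460098 ≈ -1.0537e-6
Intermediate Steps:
j(y, t) = t + y
l = -1/11125 (l = -1/(5*(746 + 1479)) = -⅕/2225 = -⅕*1/2225 = -1/11125 ≈ -8.9888e-5)
s = -10520735223/11125 (s = (-1/11125 - 1308)*723 = -14551501/11125*723 = -10520735223/11125 ≈ -9.4568e+5)
1/(s + j(-2412, -979)) = 1/(-10520735223/11125 + (-979 - 2412)) = 1/(-10520735223/11125 - 3391) = 1/(-10558460098/11125) = -11125/10558460098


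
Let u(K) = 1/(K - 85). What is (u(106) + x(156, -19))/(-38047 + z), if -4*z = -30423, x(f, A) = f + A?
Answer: -11512/2557065 ≈ -0.0045020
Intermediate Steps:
x(f, A) = A + f
z = 30423/4 (z = -¼*(-30423) = 30423/4 ≈ 7605.8)
u(K) = 1/(-85 + K)
(u(106) + x(156, -19))/(-38047 + z) = (1/(-85 + 106) + (-19 + 156))/(-38047 + 30423/4) = (1/21 + 137)/(-121765/4) = (1/21 + 137)*(-4/121765) = (2878/21)*(-4/121765) = -11512/2557065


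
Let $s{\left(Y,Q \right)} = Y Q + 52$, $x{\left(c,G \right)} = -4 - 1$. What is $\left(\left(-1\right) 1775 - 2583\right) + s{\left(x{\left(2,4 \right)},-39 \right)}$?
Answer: $-4111$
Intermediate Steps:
$x{\left(c,G \right)} = -5$
$s{\left(Y,Q \right)} = 52 + Q Y$ ($s{\left(Y,Q \right)} = Q Y + 52 = 52 + Q Y$)
$\left(\left(-1\right) 1775 - 2583\right) + s{\left(x{\left(2,4 \right)},-39 \right)} = \left(\left(-1\right) 1775 - 2583\right) + \left(52 - -195\right) = \left(-1775 - 2583\right) + \left(52 + 195\right) = \left(-1775 - 2583\right) + 247 = -4358 + 247 = -4111$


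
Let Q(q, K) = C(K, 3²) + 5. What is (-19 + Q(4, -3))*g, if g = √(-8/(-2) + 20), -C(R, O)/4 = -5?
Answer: 12*√6 ≈ 29.394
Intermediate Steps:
C(R, O) = 20 (C(R, O) = -4*(-5) = 20)
Q(q, K) = 25 (Q(q, K) = 20 + 5 = 25)
g = 2*√6 (g = √(-8*(-½) + 20) = √(4 + 20) = √24 = 2*√6 ≈ 4.8990)
(-19 + Q(4, -3))*g = (-19 + 25)*(2*√6) = 6*(2*√6) = 12*√6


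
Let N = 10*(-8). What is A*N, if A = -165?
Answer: 13200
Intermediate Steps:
N = -80
A*N = -165*(-80) = 13200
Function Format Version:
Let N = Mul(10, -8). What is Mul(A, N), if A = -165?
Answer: 13200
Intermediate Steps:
N = -80
Mul(A, N) = Mul(-165, -80) = 13200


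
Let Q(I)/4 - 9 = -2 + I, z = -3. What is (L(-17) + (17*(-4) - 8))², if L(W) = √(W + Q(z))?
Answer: (76 - I)² ≈ 5775.0 - 152.0*I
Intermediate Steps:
Q(I) = 28 + 4*I (Q(I) = 36 + 4*(-2 + I) = 36 + (-8 + 4*I) = 28 + 4*I)
L(W) = √(16 + W) (L(W) = √(W + (28 + 4*(-3))) = √(W + (28 - 12)) = √(W + 16) = √(16 + W))
(L(-17) + (17*(-4) - 8))² = (√(16 - 17) + (17*(-4) - 8))² = (√(-1) + (-68 - 8))² = (I - 76)² = (-76 + I)²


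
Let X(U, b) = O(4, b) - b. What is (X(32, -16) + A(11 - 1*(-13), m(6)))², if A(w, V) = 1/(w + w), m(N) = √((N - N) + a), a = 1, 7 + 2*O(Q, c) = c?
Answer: 47089/2304 ≈ 20.438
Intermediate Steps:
O(Q, c) = -7/2 + c/2
m(N) = 1 (m(N) = √((N - N) + 1) = √(0 + 1) = √1 = 1)
X(U, b) = -7/2 - b/2 (X(U, b) = (-7/2 + b/2) - b = -7/2 - b/2)
A(w, V) = 1/(2*w)
(X(32, -16) + A(11 - 1*(-13), m(6)))² = ((-7/2 - ½*(-16)) + 1/(2*(11 - 1*(-13))))² = ((-7/2 + 8) + 1/(2*(11 + 13)))² = (9/2 + (½)/24)² = (9/2 + (½)*(1/24))² = (9/2 + 1/48)² = (217/48)² = 47089/2304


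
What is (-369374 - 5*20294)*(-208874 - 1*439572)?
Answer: 305316908424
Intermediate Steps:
(-369374 - 5*20294)*(-208874 - 1*439572) = (-369374 - 101470)*(-208874 - 439572) = -470844*(-648446) = 305316908424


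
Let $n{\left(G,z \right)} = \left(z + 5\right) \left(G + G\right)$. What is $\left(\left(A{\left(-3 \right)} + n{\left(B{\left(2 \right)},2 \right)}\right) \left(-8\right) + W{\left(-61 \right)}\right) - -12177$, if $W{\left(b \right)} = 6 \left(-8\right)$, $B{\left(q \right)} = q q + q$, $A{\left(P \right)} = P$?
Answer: $11481$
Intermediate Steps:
$B{\left(q \right)} = q + q^{2}$ ($B{\left(q \right)} = q^{2} + q = q + q^{2}$)
$n{\left(G,z \right)} = 2 G \left(5 + z\right)$ ($n{\left(G,z \right)} = \left(5 + z\right) 2 G = 2 G \left(5 + z\right)$)
$W{\left(b \right)} = -48$
$\left(\left(A{\left(-3 \right)} + n{\left(B{\left(2 \right)},2 \right)}\right) \left(-8\right) + W{\left(-61 \right)}\right) - -12177 = \left(\left(-3 + 2 \cdot 2 \left(1 + 2\right) \left(5 + 2\right)\right) \left(-8\right) - 48\right) - -12177 = \left(\left(-3 + 2 \cdot 2 \cdot 3 \cdot 7\right) \left(-8\right) - 48\right) + 12177 = \left(\left(-3 + 2 \cdot 6 \cdot 7\right) \left(-8\right) - 48\right) + 12177 = \left(\left(-3 + 84\right) \left(-8\right) - 48\right) + 12177 = \left(81 \left(-8\right) - 48\right) + 12177 = \left(-648 - 48\right) + 12177 = -696 + 12177 = 11481$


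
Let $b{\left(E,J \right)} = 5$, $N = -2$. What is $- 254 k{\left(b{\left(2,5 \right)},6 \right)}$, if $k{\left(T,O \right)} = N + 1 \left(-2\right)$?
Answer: $1016$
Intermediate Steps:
$k{\left(T,O \right)} = -4$ ($k{\left(T,O \right)} = -2 + 1 \left(-2\right) = -2 - 2 = -4$)
$- 254 k{\left(b{\left(2,5 \right)},6 \right)} = \left(-254\right) \left(-4\right) = 1016$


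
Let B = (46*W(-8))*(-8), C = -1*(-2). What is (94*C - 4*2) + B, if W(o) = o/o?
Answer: -188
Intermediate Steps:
C = 2
W(o) = 1
B = -368 (B = (46*1)*(-8) = 46*(-8) = -368)
(94*C - 4*2) + B = (94*2 - 4*2) - 368 = (188 - 8) - 368 = 180 - 368 = -188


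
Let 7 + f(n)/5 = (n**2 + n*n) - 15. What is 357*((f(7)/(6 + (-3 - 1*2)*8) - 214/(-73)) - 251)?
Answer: -6756183/73 ≈ -92551.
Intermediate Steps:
f(n) = -110 + 10*n**2 (f(n) = -35 + 5*((n**2 + n*n) - 15) = -35 + 5*((n**2 + n**2) - 15) = -35 + 5*(2*n**2 - 15) = -35 + 5*(-15 + 2*n**2) = -35 + (-75 + 10*n**2) = -110 + 10*n**2)
357*((f(7)/(6 + (-3 - 1*2)*8) - 214/(-73)) - 251) = 357*(((-110 + 10*7**2)/(6 + (-3 - 1*2)*8) - 214/(-73)) - 251) = 357*(((-110 + 10*49)/(6 + (-3 - 2)*8) - 214*(-1/73)) - 251) = 357*(((-110 + 490)/(6 - 5*8) + 214/73) - 251) = 357*((380/(6 - 40) + 214/73) - 251) = 357*((380/(-34) + 214/73) - 251) = 357*((380*(-1/34) + 214/73) - 251) = 357*((-190/17 + 214/73) - 251) = 357*(-10232/1241 - 251) = 357*(-321723/1241) = -6756183/73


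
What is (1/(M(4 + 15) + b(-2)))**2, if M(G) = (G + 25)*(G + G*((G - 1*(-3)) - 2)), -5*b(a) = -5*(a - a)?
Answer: 1/308213136 ≈ 3.2445e-9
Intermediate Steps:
b(a) = 0 (b(a) = -(-1)*(a - a) = -(-1)*0 = -1/5*0 = 0)
M(G) = (25 + G)*(G + G*(1 + G)) (M(G) = (25 + G)*(G + G*((G + 3) - 2)) = (25 + G)*(G + G*((3 + G) - 2)) = (25 + G)*(G + G*(1 + G)))
(1/(M(4 + 15) + b(-2)))**2 = (1/((4 + 15)*(50 + (4 + 15)**2 + 27*(4 + 15)) + 0))**2 = (1/(19*(50 + 19**2 + 27*19) + 0))**2 = (1/(19*(50 + 361 + 513) + 0))**2 = (1/(19*924 + 0))**2 = (1/(17556 + 0))**2 = (1/17556)**2 = 1/308213136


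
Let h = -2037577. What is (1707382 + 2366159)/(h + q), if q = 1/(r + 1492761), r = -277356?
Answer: -4951002099105/2476481273684 ≈ -1.9992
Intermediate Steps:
q = 1/1215405 (q = 1/(-277356 + 1492761) = 1/1215405 ≈ 8.2277e-7)
(1707382 + 2366159)/(h + q) = (1707382 + 2366159)/(-2037577 + 1/1215405) = 4073541/(-2476481273684/1215405) = 4073541*(-1215405/2476481273684) = -4951002099105/2476481273684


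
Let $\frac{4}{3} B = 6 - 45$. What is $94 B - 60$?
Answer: $- \frac{5619}{2} \approx -2809.5$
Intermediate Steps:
$B = - \frac{117}{4}$ ($B = \frac{3 \left(6 - 45\right)}{4} = \frac{3}{4} \left(-39\right) = - \frac{117}{4} \approx -29.25$)
$94 B - 60 = 94 \left(- \frac{117}{4}\right) - 60 = - \frac{5499}{2} - 60 = - \frac{5619}{2}$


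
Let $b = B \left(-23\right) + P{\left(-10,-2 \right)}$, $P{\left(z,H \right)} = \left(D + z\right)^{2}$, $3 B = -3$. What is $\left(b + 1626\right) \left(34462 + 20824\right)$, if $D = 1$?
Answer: $95644780$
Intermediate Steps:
$B = -1$ ($B = \frac{1}{3} \left(-3\right) = -1$)
$P{\left(z,H \right)} = \left(1 + z\right)^{2}$
$b = 104$ ($b = \left(-1\right) \left(-23\right) + \left(1 - 10\right)^{2} = 23 + \left(-9\right)^{2} = 23 + 81 = 104$)
$\left(b + 1626\right) \left(34462 + 20824\right) = \left(104 + 1626\right) \left(34462 + 20824\right) = 1730 \cdot 55286 = 95644780$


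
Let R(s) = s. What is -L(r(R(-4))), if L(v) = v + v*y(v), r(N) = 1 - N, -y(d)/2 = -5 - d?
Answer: -105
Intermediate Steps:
y(d) = 10 + 2*d (y(d) = -2*(-5 - d) = 10 + 2*d)
L(v) = v + v*(10 + 2*v)
-L(r(R(-4))) = -(1 - 1*(-4))*(11 + 2*(1 - 1*(-4))) = -(1 + 4)*(11 + 2*(1 + 4)) = -5*(11 + 2*5) = -5*(11 + 10) = -5*21 = -1*105 = -105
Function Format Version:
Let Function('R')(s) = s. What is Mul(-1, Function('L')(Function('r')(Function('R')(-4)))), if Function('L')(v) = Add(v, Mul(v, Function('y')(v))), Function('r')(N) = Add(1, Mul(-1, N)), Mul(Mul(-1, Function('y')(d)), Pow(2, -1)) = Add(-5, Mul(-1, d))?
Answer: -105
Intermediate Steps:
Function('y')(d) = Add(10, Mul(2, d)) (Function('y')(d) = Mul(-2, Add(-5, Mul(-1, d))) = Add(10, Mul(2, d)))
Function('L')(v) = Add(v, Mul(v, Add(10, Mul(2, v))))
Mul(-1, Function('L')(Function('r')(Function('R')(-4)))) = Mul(-1, Mul(Add(1, Mul(-1, -4)), Add(11, Mul(2, Add(1, Mul(-1, -4)))))) = Mul(-1, Mul(Add(1, 4), Add(11, Mul(2, Add(1, 4))))) = Mul(-1, Mul(5, Add(11, Mul(2, 5)))) = Mul(-1, Mul(5, Add(11, 10))) = Mul(-1, Mul(5, 21)) = Mul(-1, 105) = -105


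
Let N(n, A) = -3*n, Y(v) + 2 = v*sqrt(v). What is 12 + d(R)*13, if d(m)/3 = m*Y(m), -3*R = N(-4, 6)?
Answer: 324 + 1248*I ≈ 324.0 + 1248.0*I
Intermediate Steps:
Y(v) = -2 + v**(3/2) (Y(v) = -2 + v*sqrt(v) = -2 + v**(3/2))
R = -4 (R = -(-1)*(-4) = -1/3*12 = -4)
d(m) = 3*m*(-2 + m**(3/2)) (d(m) = 3*(m*(-2 + m**(3/2))) = 3*m*(-2 + m**(3/2)))
12 + d(R)*13 = 12 + (3*(-4)*(-2 + (-4)**(3/2)))*13 = 12 + (3*(-4)*(-2 - 8*I))*13 = 12 + (24 + 96*I)*13 = 12 + (312 + 1248*I) = 324 + 1248*I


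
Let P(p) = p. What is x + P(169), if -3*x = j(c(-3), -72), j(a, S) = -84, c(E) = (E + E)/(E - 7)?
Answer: 197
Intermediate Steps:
c(E) = 2*E/(-7 + E) (c(E) = (2*E)/(-7 + E) = 2*E/(-7 + E))
x = 28 (x = -1/3*(-84) = 28)
x + P(169) = 28 + 169 = 197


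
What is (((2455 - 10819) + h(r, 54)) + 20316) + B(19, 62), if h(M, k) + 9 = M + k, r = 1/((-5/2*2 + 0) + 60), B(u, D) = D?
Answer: 663246/55 ≈ 12059.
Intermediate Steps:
r = 1/55 (r = 1/((-5*½*2 + 0) + 60) = 1/((-5/2*2 + 0) + 60) = 1/((-5 + 0) + 60) = 1/(-5 + 60) = 1/55 ≈ 0.018182)
h(M, k) = -9 + M + k (h(M, k) = -9 + (M + k) = -9 + M + k)
(((2455 - 10819) + h(r, 54)) + 20316) + B(19, 62) = (((2455 - 10819) + (-9 + 1/55 + 54)) + 20316) + 62 = ((-8364 + 2476/55) + 20316) + 62 = (-457544/55 + 20316) + 62 = 659836/55 + 62 = 663246/55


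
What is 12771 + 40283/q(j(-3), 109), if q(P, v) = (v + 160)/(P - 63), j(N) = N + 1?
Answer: 817004/269 ≈ 3037.2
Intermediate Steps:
j(N) = 1 + N
q(P, v) = (160 + v)/(-63 + P)
12771 + 40283/q(j(-3), 109) = 12771 + 40283/(((160 + 109)/(-63 + (1 - 3)))) = 12771 + 40283/((269/(-63 - 2))) = 12771 + 40283/((269/(-65))) = 12771 + 40283/((-1/65*269)) = 12771 + 40283/(-269/65) = 12771 + 40283*(-65/269) = 12771 - 2618395/269 = 817004/269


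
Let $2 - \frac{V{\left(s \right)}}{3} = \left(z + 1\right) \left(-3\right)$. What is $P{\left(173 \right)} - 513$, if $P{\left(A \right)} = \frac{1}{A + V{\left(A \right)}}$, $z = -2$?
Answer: $- \frac{87209}{170} \approx -512.99$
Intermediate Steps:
$V{\left(s \right)} = -3$ ($V{\left(s \right)} = 6 - 3 \left(-2 + 1\right) \left(-3\right) = 6 - 3 \left(\left(-1\right) \left(-3\right)\right) = 6 - 9 = -3$)
$P{\left(A \right)} = \frac{1}{-3 + A}$ ($P{\left(A \right)} = \frac{1}{A - 3} = \frac{1}{-3 + A}$)
$P{\left(173 \right)} - 513 = \frac{1}{-3 + 173} - 513 = \frac{1}{170} - 513 = - \frac{87209}{170}$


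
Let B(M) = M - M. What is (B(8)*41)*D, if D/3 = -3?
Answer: 0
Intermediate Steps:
D = -9 (D = 3*(-3) = -9)
B(M) = 0
(B(8)*41)*D = (0*41)*(-9) = 0*(-9) = 0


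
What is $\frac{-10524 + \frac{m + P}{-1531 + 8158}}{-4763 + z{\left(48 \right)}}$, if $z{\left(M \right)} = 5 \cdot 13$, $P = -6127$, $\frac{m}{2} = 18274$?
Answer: $\frac{69712127}{31133646} \approx 2.2391$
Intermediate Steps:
$m = 36548$ ($m = 2 \cdot 18274 = 36548$)
$z{\left(M \right)} = 65$
$\frac{-10524 + \frac{m + P}{-1531 + 8158}}{-4763 + z{\left(48 \right)}} = \frac{-10524 + \frac{36548 - 6127}{-1531 + 8158}}{-4763 + 65} = \frac{-10524 + \frac{30421}{6627}}{-4698} = \left(-10524 + 30421 \cdot \frac{1}{6627}\right) \left(- \frac{1}{4698}\right) = \left(-10524 + \frac{30421}{6627}\right) \left(- \frac{1}{4698}\right) = \left(- \frac{69712127}{6627}\right) \left(- \frac{1}{4698}\right) = \frac{69712127}{31133646}$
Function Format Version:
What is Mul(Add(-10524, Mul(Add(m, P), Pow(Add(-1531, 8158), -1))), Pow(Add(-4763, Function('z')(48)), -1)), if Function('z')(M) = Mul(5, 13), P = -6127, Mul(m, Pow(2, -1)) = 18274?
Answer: Rational(69712127, 31133646) ≈ 2.2391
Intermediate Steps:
m = 36548 (m = Mul(2, 18274) = 36548)
Function('z')(M) = 65
Mul(Add(-10524, Mul(Add(m, P), Pow(Add(-1531, 8158), -1))), Pow(Add(-4763, Function('z')(48)), -1)) = Mul(Add(-10524, Mul(Add(36548, -6127), Pow(Add(-1531, 8158), -1))), Pow(Add(-4763, 65), -1)) = Mul(Add(-10524, Mul(30421, Pow(6627, -1))), Pow(-4698, -1)) = Mul(Add(-10524, Mul(30421, Rational(1, 6627))), Rational(-1, 4698)) = Mul(Add(-10524, Rational(30421, 6627)), Rational(-1, 4698)) = Mul(Rational(-69712127, 6627), Rational(-1, 4698)) = Rational(69712127, 31133646)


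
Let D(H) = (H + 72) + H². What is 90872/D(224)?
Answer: 11359/6309 ≈ 1.8004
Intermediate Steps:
D(H) = 72 + H + H² (D(H) = (72 + H) + H² = 72 + H + H²)
90872/D(224) = 90872/(72 + 224 + 224²) = 90872/(72 + 224 + 50176) = 90872/50472 = 90872*(1/50472) = 11359/6309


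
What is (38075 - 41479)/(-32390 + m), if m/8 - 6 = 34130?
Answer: -1702/120349 ≈ -0.014142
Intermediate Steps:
m = 273088 (m = 48 + 8*34130 = 48 + 273040 = 273088)
(38075 - 41479)/(-32390 + m) = (38075 - 41479)/(-32390 + 273088) = -3404/240698 = -3404*1/240698 = -1702/120349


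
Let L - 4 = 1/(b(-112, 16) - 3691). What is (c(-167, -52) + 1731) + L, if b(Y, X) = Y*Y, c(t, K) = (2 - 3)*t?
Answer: 16838407/8853 ≈ 1902.0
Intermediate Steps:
c(t, K) = -t
b(Y, X) = Y²
L = 35413/8853 (L = 4 + 1/((-112)² - 3691) = 4 + 1/(12544 - 3691) = 4 + 1/8853 = 35413/8853 ≈ 4.0001)
(c(-167, -52) + 1731) + L = (-1*(-167) + 1731) + 35413/8853 = (167 + 1731) + 35413/8853 = 1898 + 35413/8853 = 16838407/8853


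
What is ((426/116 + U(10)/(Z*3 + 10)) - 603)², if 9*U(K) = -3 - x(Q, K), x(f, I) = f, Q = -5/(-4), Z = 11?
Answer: 723906306927049/2015291664 ≈ 3.5921e+5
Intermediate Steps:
Q = 5/4 (Q = -5*(-¼) = 5/4 ≈ 1.2500)
U(K) = -17/36 (U(K) = (-3 - 1*5/4)/9 = (-3 - 5/4)/9 = (⅑)*(-17/4) = -17/36)
((426/116 + U(10)/(Z*3 + 10)) - 603)² = ((426/116 - 17/(36*(11*3 + 10))) - 603)² = ((426*(1/116) - 17/(36*(33 + 10))) - 603)² = ((213/58 - 17/36/43) - 603)² = ((213/58 - 17/36*1/43) - 603)² = ((213/58 - 17/1548) - 603)² = (164369/44892 - 603)² = (-26905507/44892)² = 723906306927049/2015291664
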